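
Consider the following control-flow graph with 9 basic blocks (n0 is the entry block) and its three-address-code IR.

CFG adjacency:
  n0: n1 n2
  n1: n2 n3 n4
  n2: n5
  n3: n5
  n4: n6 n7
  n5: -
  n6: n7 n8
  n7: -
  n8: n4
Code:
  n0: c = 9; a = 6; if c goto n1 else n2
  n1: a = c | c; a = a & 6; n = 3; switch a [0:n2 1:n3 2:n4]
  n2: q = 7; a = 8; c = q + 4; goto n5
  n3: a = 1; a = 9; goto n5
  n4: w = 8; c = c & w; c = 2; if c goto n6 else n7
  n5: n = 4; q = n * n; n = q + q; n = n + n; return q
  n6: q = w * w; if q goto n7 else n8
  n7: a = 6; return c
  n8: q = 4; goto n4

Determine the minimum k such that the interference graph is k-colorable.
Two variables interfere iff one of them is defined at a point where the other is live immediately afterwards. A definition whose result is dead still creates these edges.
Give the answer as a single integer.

Block summaries:
  n0 def {a,c} use ∅
  n1 def {a,n} use {c}
  n2 def {a,c,q} use ∅
  n3 def {a} use ∅
  n4 def {c,w} use {c}
  n5 def {n,q} use ∅
  n6 def {q} use {w}
  n7 def {a} use {c}
  n8 def {q} use ∅

Liveness:
  n0 li=∅ lo={c}
  n1 li={c} lo={c}
  n2 li=∅ lo=∅
  n3 li=∅ lo=∅
  n4 li={c} lo={c,w}
  n5 li=∅ lo=∅
  n6 li={c,w} lo={c}
  n7 li={c} lo=∅
  n8 li={c} lo={c}

Conflict graph:
  a: {c,n,q}
  c: {a,n,q,w}
  n: {a,c,q}
  q: {a,c,n}
  w: {c}

Registers:
  clique {a,c,n,q} ⇒ need ≥ 4
  4-colouring: r0={c}  r1={a,w}  r2={n}  r3={q}
  χ = 4

Answer: 4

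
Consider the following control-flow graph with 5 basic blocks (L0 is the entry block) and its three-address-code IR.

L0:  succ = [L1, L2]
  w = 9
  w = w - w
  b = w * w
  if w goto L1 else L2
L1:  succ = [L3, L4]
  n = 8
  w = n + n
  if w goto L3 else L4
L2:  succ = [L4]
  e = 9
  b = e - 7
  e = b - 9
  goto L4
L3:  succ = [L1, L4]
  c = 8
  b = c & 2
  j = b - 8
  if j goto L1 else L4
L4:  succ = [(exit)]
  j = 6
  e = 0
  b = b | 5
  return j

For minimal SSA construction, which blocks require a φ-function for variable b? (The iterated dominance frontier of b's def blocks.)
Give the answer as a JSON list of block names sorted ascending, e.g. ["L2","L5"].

idom tree: L1←L0 L2←L0 L3←L1 L4←L0
Dom at joins:
  L1: preds {L0,L3}: {L0} ∩ {L0,L1,L3} = {L0}; idom=L0
  L4: preds {L1,L2,L3}: {L0,L1} ∩ {L0,L2} ∩ {L0,L1,L3} = {L0}; idom=L0

DF walk-up:
  join L1 pred L0: · stop@L0
  join L1 pred L3: L3→L1 stop@L0
  join L4 pred L1: L1 stop@L0
  join L4 pred L2: L2 stop@L0
  join L4 pred L3: L3→L1 stop@L0
  DF(L0)=∅
  DF(L1)={L1,L4}
  DF(L2)={L4}
  DF(L3)={L1,L4}
  DF(L4)=∅

φ for b: defs {L0,L2,L3,L4}
  DF⁺ = {L1,L4}

Answer: ["L1", "L4"]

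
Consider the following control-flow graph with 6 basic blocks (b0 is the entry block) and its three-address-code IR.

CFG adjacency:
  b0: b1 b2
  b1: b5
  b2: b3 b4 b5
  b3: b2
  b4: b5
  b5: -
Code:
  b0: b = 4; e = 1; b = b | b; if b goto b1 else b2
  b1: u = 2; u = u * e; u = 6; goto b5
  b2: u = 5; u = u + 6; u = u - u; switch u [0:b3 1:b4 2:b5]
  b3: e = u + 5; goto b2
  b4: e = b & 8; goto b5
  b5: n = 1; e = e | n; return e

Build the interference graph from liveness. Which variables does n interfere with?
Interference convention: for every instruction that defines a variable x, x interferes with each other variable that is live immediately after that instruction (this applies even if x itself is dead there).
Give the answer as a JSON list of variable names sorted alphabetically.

Answer: ["e"]

Working:
def/use:
  b0 def {b,e} use ∅
  b1 def {u} use {e}
  b2 def {u} use ∅
  b3 def {e} use {u}
  b4 def {e} use {b}
  b5 def {e,n} use {e}

Backward fixpoint:
  b0: in=∅ out={b,e}
  b1: in={e} out={e}
  b2: in={b,e} out={b,e,u}
  b3: in={b,u} out={b,e}
  b4: in={b} out={e}
  b5: in={e} out=∅

Interference:
  b↔{e,u}
  e↔{b,n,u}
  n↔{e}
  u↔{b,e}

N(n) = ["e"]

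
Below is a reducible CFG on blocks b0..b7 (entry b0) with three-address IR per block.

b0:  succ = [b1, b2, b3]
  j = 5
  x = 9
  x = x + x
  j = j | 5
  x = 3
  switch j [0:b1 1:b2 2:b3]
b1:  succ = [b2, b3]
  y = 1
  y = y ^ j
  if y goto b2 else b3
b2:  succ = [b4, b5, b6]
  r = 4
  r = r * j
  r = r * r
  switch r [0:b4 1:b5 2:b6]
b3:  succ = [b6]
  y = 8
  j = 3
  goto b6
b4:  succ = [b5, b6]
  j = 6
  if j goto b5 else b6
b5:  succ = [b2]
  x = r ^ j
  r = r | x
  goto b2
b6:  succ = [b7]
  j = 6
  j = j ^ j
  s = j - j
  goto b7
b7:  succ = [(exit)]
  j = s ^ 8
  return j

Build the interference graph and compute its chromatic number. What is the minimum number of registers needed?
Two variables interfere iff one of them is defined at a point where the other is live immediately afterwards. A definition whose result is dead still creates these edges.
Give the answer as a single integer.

Answer: 3

Working:
Per-block:
  b0: def={j,x} ue=∅
  b1: def={y} ue={j}
  b2: def={r} ue={j}
  b3: def={j,y} ue=∅
  b4: def={j} ue=∅
  b5: def={r,x} ue={j,r}
  b6: def={j,s} ue=∅
  b7: def={j} ue={s}

Backward fixpoint:
  b0: in=∅ out={j}
  b1: in={j} out={j}
  b2: in={j} out={j,r}
  b3: in=∅ out=∅
  b4: in={r} out={j,r}
  b5: in={j,r} out={j}
  b6: in=∅ out={s}
  b7: in={s} out=∅

Interference:
  j↔{r,x,y}
  r↔{j,x}
  s↔∅
  x↔{j,r}
  y↔{j}

Registers:
  clique {j,r,x} ⇒ need ≥ 3
  assign j→r0 r→r1 s→r0 x→r2 y→r1 — no edge inside a register ⇒ χ ≤ 3
  χ = 3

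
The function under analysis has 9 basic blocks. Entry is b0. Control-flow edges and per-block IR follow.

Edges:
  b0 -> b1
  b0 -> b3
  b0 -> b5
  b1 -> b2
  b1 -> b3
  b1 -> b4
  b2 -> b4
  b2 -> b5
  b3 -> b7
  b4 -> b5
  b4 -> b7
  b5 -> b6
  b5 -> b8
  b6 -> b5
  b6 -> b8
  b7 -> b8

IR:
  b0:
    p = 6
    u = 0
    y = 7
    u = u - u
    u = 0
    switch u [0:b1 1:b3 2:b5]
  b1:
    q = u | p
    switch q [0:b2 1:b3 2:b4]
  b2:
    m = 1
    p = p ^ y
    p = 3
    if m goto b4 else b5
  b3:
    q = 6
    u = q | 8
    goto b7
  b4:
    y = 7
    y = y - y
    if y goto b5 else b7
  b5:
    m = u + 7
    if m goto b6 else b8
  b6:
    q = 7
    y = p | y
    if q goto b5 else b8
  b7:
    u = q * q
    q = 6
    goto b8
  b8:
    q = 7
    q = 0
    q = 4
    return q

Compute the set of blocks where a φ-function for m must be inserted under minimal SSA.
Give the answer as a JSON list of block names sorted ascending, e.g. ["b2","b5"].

idom tree: b1←b0 b2←b1 b3←b0 b4←b1 b5←b0 b6←b5 b7←b0 b8←b0
Dom∩ at merges:
  b3: preds {b0,b1}: {b0} ∩ {b0,b1} = {b0}; idom=b0
  b4: preds {b1,b2}: {b0,b1} ∩ {b0,b1,b2} = {b0,b1}; idom=b1
  b5: preds {b0,b2,b4,b6}: {b0} ∩ {b0,b1,b2} ∩ {b0,b1,b4} ∩ {b0,b5,b6} = {b0}; idom=b0
  b7: preds {b3,b4}: {b0,b3} ∩ {b0,b1,b4} = {b0}; idom=b0
  b8: preds {b5,b6,b7}: {b0,b5} ∩ {b0,b5,b6} ∩ {b0,b7} = {b0}; idom=b0

DF walk-up:
  b3←b0: walk · to b0
  b3←b1: walk b1 to b0
  b4←b1: walk · to b1
  b4←b2: walk b2 to b1
  b5←b0: walk · to b0
  b5←b2: walk b2→b1 to b0
  b5←b4: walk b4→b1 to b0
  b5←b6: walk b6→b5 to b0
  b7←b3: walk b3 to b0
  b7←b4: walk b4→b1 to b0
  b8←b5: walk b5 to b0
  b8←b6: walk b6→b5 to b0
  b8←b7: walk b7 to b0
  b0 → ∅
  b1 → {b3,b5,b7}
  b2 → {b4,b5}
  b3 → {b7}
  b4 → {b5,b7}
  b5 → {b5,b8}
  b6 → {b5,b8}
  b7 → {b8}
  b8 → ∅

φ for m: defs {b2,b5}
  DF⁺ = {b4,b5,b7,b8}

Answer: ["b4", "b5", "b7", "b8"]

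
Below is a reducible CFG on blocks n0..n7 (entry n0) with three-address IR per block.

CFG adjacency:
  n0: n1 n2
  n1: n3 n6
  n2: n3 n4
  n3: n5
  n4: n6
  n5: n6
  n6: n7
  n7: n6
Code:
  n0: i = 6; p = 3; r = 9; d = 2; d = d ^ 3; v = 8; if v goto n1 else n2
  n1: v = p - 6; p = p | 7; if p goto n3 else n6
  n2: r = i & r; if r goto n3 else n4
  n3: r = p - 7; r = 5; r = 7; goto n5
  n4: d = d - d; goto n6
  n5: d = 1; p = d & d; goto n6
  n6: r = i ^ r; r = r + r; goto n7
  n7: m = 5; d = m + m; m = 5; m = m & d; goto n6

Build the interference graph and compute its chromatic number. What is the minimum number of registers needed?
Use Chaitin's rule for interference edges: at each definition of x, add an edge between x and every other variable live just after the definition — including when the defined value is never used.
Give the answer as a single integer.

Answer: 5

Working:
def/use:
  n0: {d,i,p,r,v} / ∅
  n1: {p,v} / {p}
  n2: {r} / {i,r}
  n3: {r} / {p}
  n4: {d} / {d}
  n5: {d,p} / ∅
  n6: {r} / {i,r}
  n7: {d,m} / ∅

Live sets:
  n0: in=∅ out={d,i,p,r}
  n1: in={i,p,r} out={i,p,r}
  n2: in={d,i,p,r} out={d,i,p,r}
  n3: in={i,p} out={i,r}
  n4: in={d,i,r} out={i,r}
  n5: in={i,r} out={i,r}
  n6: in={i,r} out={i,r}
  n7: in={i,r} out={i,r}

Conflict graph:
  d: {i,m,p,r,v}
  i: {d,m,p,r,v}
  m: {d,i,r}
  p: {d,i,r,v}
  r: {d,i,m,p,v}
  v: {d,i,p,r}

Chromatic number:
  {d,i,p,r,v} pairwise interfere (5-clique) ⇒ χ ≥ 5
  5-colouring: R0={d}  R1={i}  R2={r}  R3={m,p}  R4={v}
  χ = 5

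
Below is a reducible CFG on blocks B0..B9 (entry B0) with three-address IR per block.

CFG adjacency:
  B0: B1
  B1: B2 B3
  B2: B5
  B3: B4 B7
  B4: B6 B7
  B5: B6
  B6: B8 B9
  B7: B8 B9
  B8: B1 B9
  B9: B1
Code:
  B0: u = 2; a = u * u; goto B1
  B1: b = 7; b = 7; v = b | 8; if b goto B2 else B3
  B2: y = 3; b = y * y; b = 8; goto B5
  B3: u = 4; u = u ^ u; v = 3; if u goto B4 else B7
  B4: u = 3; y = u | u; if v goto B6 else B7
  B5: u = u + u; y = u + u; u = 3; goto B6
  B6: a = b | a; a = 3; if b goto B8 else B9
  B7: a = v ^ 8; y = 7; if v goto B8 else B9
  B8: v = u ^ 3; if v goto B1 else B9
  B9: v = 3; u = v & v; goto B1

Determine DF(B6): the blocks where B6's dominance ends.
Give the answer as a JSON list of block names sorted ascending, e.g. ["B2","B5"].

Answer: ["B8", "B9"]

Analysis:
idom tree: B1←B0 B2←B1 B3←B1 B4←B3 B5←B2 B6←B1 B7←B3 B8←B1 B9←B1
Join-block Dom:
  B1: preds {B0,B8,B9}: {B0} ∩ {B0,B1,B8} ∩ {B0,B1,B9} = {B0}; idom=B0
  B6: preds {B4,B5}: {B0,B1,B3,B4} ∩ {B0,B1,B2,B5} = {B0,B1}; idom=B1
  B7: preds {B3,B4}: {B0,B1,B3} ∩ {B0,B1,B3,B4} = {B0,B1,B3}; idom=B3
  B8: preds {B6,B7}: {B0,B1,B6} ∩ {B0,B1,B3,B7} = {B0,B1}; idom=B1
  B9: preds {B6,B7,B8}: {B0,B1,B6} ∩ {B0,B1,B3,B7} ∩ {B0,B1,B8} = {B0,B1}; idom=B1

DF derivation:
  join B1 pred B0: · stop@B0
  join B1 pred B8: B8→B1 stop@B0
  join B1 pred B9: B9→B1 stop@B0
  join B6 pred B4: B4→B3 stop@B1
  join B6 pred B5: B5→B2 stop@B1
  join B7 pred B3: · stop@B3
  join B7 pred B4: B4 stop@B3
  join B8 pred B6: B6 stop@B1
  join B8 pred B7: B7→B3 stop@B1
  join B9 pred B6: B6 stop@B1
  join B9 pred B7: B7→B3 stop@B1
  join B9 pred B8: B8 stop@B1
  DF(B0)=∅
  DF(B1)={B1}
  DF(B2)={B6}
  DF(B3)={B6,B8,B9}
  DF(B4)={B6,B7}
  DF(B5)={B6}
  DF(B6)={B8,B9}
  DF(B7)={B8,B9}
  DF(B8)={B1,B9}
  DF(B9)={B1}

DF(B6) = ["B8", "B9"]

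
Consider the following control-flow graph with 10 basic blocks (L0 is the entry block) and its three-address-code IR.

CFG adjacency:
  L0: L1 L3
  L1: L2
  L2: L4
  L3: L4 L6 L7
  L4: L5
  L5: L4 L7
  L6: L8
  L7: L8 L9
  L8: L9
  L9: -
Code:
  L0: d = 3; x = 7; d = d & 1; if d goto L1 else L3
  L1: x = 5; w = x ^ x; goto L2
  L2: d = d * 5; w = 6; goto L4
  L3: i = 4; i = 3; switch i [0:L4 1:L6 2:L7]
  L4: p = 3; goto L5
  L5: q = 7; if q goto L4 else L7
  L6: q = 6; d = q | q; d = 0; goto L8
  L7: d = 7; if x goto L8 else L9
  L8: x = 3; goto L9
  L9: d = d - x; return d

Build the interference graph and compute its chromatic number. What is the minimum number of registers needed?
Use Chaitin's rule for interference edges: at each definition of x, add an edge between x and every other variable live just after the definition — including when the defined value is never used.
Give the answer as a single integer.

Per-block:
  L0 def {d,x} use ∅
  L1 def {w,x} use ∅
  L2 def {d,w} use {d}
  L3 def {i} use ∅
  L4 def {p} use ∅
  L5 def {q} use ∅
  L6 def {d,q} use ∅
  L7 def {d} use {x}
  L8 def {x} use ∅
  L9 def {d} use {d,x}

Live sets:
  L0: in=∅ out={d,x}
  L1: in={d} out={d,x}
  L2: in={d,x} out={x}
  L3: in={x} out={x}
  L4: in={x} out={x}
  L5: in={x} out={x}
  L6: in=∅ out={d}
  L7: in={x} out={d,x}
  L8: in={d} out={d,x}
  L9: in={d,x} out=∅

Interfere edges:
  d: {w,x}
  i: {x}
  p: {x}
  q: {x}
  w: {d,x}
  x: {d,i,p,q,w}

Registers:
  clique {d,w,x} ⇒ need ≥ 3
  3-colouring: R0={x}  R1={d,i,p,q}  R2={w}
  χ = 3

Answer: 3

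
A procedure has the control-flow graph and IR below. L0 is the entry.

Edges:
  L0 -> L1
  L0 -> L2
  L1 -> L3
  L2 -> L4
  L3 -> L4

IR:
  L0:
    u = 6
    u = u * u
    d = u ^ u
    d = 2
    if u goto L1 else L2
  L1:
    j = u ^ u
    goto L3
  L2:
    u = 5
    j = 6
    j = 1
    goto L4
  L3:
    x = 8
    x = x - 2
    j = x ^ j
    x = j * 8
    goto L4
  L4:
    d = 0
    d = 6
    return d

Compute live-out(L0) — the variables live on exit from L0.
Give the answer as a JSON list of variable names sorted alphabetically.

def/use:
  L0 def {d,u} use ∅
  L1 def {j} use {u}
  L2 def {j,u} use ∅
  L3 def {j,x} use {j}
  L4 def {d} use ∅

Backward fixpoint:
  live L0: ∅→{u}
  live L1: {u}→{j}
  live L2: ∅→∅
  live L3: {j}→∅
  live L4: ∅→∅

live-out(L0) = ["u"]

Answer: ["u"]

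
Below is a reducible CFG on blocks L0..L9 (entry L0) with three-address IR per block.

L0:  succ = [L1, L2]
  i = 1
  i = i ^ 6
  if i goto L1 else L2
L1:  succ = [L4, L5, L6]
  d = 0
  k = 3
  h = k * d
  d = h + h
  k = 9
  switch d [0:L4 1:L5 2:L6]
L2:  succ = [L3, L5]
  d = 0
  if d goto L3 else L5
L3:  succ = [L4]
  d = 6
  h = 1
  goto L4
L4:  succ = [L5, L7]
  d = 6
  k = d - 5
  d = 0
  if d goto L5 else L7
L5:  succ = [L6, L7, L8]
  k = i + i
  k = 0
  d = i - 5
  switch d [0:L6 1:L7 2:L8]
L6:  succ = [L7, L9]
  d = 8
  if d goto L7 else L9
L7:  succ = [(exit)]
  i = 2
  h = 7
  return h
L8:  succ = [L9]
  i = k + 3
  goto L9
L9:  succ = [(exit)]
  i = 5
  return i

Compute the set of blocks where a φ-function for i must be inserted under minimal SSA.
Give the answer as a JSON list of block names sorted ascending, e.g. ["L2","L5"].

Answer: ["L9"]

Analysis:
idom tree: L1←L0 L2←L0 L3←L2 L4←L0 L5←L0 L6←L0 L7←L0 L8←L5 L9←L0
Dom∩ at merges:
  L4: preds {L1,L3}: {L0,L1} ∩ {L0,L2,L3} = {L0}; idom=L0
  L5: preds {L1,L2,L4}: {L0,L1} ∩ {L0,L2} ∩ {L0,L4} = {L0}; idom=L0
  L6: preds {L1,L5}: {L0,L1} ∩ {L0,L5} = {L0}; idom=L0
  L7: preds {L4,L5,L6}: {L0,L4} ∩ {L0,L5} ∩ {L0,L6} = {L0}; idom=L0
  L9: preds {L6,L8}: {L0,L6} ∩ {L0,L5,L8} = {L0}; idom=L0

DF walk-up:
  L4←L1: walk L1 to L0
  L4←L3: walk L3→L2 to L0
  L5←L1: walk L1 to L0
  L5←L2: walk L2 to L0
  L5←L4: walk L4 to L0
  L6←L1: walk L1 to L0
  L6←L5: walk L5 to L0
  L7←L4: walk L4 to L0
  L7←L5: walk L5 to L0
  L7←L6: walk L6 to L0
  L9←L6: walk L6 to L0
  L9←L8: walk L8→L5 to L0
  DF(L0)=∅
  DF(L1)={L4,L5,L6}
  DF(L2)={L4,L5}
  DF(L3)={L4}
  DF(L4)={L5,L7}
  DF(L5)={L6,L7,L9}
  DF(L6)={L7,L9}
  DF(L7)=∅
  DF(L8)={L9}
  DF(L9)=∅

φ for i: defs {L0,L7,L8,L9}
  DF⁺ = {L9}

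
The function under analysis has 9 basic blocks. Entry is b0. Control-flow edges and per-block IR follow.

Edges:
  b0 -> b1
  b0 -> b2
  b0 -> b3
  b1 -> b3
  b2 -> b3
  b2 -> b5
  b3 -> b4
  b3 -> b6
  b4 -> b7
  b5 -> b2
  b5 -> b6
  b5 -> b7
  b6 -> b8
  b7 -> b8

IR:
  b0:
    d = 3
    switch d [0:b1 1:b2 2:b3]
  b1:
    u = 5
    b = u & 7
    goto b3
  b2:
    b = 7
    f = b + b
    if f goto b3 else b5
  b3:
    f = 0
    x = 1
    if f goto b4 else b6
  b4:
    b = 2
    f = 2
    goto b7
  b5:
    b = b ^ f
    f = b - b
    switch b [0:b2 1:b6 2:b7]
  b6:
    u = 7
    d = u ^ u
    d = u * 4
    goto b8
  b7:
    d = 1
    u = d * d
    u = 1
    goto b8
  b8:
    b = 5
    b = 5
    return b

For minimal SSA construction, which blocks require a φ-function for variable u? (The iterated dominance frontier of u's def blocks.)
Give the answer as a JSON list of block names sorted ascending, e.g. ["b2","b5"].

Answer: ["b3", "b6", "b7", "b8"]

Analysis:
idom tree: b1←b0 b2←b0 b3←b0 b4←b3 b5←b2 b6←b0 b7←b0 b8←b0
Dom∩ at merges:
  b2: preds {b0,b5}: {b0} ∩ {b0,b2,b5} = {b0}; idom=b0
  b3: preds {b0,b1,b2}: {b0} ∩ {b0,b1} ∩ {b0,b2} = {b0}; idom=b0
  b6: preds {b3,b5}: {b0,b3} ∩ {b0,b2,b5} = {b0}; idom=b0
  b7: preds {b4,b5}: {b0,b3,b4} ∩ {b0,b2,b5} = {b0}; idom=b0
  b8: preds {b6,b7}: {b0,b6} ∩ {b0,b7} = {b0}; idom=b0

DF derivation:
  b2←b0: walk · to b0
  b2←b5: walk b5→b2 to b0
  b3←b0: walk · to b0
  b3←b1: walk b1 to b0
  b3←b2: walk b2 to b0
  b6←b3: walk b3 to b0
  b6←b5: walk b5→b2 to b0
  b7←b4: walk b4→b3 to b0
  b7←b5: walk b5→b2 to b0
  b8←b6: walk b6 to b0
  b8←b7: walk b7 to b0
  b0 → ∅
  b1 → {b3}
  b2 → {b2,b3,b6,b7}
  b3 → {b6,b7}
  b4 → {b7}
  b5 → {b2,b6,b7}
  b6 → {b8}
  b7 → {b8}
  b8 → ∅

φ for u: defs {b1,b6,b7}
  DF⁺ = {b3,b6,b7,b8}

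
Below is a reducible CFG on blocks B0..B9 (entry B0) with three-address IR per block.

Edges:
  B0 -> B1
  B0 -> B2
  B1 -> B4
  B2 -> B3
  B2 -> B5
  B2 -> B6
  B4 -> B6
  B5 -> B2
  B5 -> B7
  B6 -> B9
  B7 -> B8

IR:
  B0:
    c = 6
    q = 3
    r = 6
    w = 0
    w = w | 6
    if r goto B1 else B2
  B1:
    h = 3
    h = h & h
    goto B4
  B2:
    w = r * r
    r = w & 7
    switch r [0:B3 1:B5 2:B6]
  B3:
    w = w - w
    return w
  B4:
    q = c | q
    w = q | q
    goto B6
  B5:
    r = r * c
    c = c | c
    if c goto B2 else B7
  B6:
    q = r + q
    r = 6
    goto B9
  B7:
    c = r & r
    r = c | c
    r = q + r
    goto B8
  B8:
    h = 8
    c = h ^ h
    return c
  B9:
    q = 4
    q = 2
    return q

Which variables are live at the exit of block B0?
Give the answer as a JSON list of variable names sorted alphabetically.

Answer: ["c", "q", "r"]

Analysis:
Per-block:
  B0: def={c,q,r,w} ue=∅
  B1: def={h} ue=∅
  B2: def={r,w} ue={r}
  B3: def={w} ue={w}
  B4: def={q,w} ue={c,q}
  B5: def={c,r} ue={c,r}
  B6: def={q,r} ue={q,r}
  B7: def={c,r} ue={q,r}
  B8: def={c,h} ue=∅
  B9: def={q} ue=∅

Live sets:
  live B0: ∅→{c,q,r}
  live B1: {c,q,r}→{c,q,r}
  live B2: {c,q,r}→{c,q,r,w}
  live B3: {w}→∅
  live B4: {c,q,r}→{q,r}
  live B5: {c,q,r}→{c,q,r}
  live B6: {q,r}→∅
  live B7: {q,r}→∅
  live B8: ∅→∅
  live B9: ∅→∅

live-out(B0) = ["c", "q", "r"]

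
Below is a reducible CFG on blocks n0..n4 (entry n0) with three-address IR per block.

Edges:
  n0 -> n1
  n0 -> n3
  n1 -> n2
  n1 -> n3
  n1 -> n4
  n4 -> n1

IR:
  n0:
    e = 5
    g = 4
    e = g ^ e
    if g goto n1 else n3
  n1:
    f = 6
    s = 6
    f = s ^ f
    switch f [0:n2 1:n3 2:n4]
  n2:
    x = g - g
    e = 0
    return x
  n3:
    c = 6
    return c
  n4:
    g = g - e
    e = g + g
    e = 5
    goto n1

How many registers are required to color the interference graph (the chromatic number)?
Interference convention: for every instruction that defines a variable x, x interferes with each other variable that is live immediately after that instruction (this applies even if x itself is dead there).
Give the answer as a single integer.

def/use:
  n0 def {e,g} use ∅
  n1 def {f,s} use ∅
  n2 def {e,x} use {g}
  n3 def {c} use ∅
  n4 def {e,g} use {e,g}

Backward fixpoint:
  n0 li=∅ lo={e,g}
  n1 li={e,g} lo={e,g}
  n2 li={g} lo=∅
  n3 li=∅ lo=∅
  n4 li={e,g} lo={e,g}

Interfere edges:
  c: ∅
  e: {f,g,s,x}
  f: {e,g,s}
  g: {e,f,s}
  s: {e,f,g}
  x: {e}

Registers:
  lower bound: {e,f,g,s} mutually conflict ⇒ χ ≥ 4
  assign c→R0 e→R0 f→R1 g→R2 s→R3 x→R1 — no edge inside a register ⇒ χ ≤ 4
  χ = 4

Answer: 4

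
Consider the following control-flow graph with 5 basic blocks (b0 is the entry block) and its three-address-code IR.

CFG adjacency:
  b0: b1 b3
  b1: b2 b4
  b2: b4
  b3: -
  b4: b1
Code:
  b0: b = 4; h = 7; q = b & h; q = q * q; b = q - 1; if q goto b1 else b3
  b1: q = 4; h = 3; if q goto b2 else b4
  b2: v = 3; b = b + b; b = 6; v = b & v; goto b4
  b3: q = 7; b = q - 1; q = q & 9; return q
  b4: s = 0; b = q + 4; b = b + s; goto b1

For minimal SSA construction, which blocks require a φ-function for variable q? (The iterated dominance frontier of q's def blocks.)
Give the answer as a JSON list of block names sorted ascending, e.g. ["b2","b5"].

Answer: ["b1"]

Derivation:
idom tree: b1←b0 b2←b1 b3←b0 b4←b1
Join-block Dom:
  b1: preds {b0,b4}: {b0} ∩ {b0,b1,b4} = {b0}; idom=b0
  b4: preds {b1,b2}: {b0,b1} ∩ {b0,b1,b2} = {b0,b1}; idom=b1

Frontier:
  join b1 pred b0: · stop@b0
  join b1 pred b4: b4→b1 stop@b0
  join b4 pred b1: · stop@b1
  join b4 pred b2: b2 stop@b1
  DF(b0)=∅
  DF(b1)={b1}
  DF(b2)={b4}
  DF(b3)=∅
  DF(b4)={b1}

φ for q: defs {b0,b1,b3}
  DF⁺ = {b1}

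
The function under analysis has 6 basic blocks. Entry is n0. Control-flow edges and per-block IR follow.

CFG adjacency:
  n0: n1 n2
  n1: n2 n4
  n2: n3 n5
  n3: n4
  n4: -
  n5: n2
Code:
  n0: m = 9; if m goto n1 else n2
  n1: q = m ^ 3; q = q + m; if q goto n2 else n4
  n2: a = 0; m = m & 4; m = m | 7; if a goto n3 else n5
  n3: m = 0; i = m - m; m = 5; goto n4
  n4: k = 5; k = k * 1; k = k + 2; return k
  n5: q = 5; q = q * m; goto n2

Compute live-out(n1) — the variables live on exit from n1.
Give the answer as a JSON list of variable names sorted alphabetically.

Answer: ["m"]

Analysis:
Block summaries:
  n0: {m} / ∅
  n1: {q} / {m}
  n2: {a,m} / {m}
  n3: {i,m} / ∅
  n4: {k} / ∅
  n5: {q} / {m}

Live sets:
  n0 li=∅ lo={m}
  n1 li={m} lo={m}
  n2 li={m} lo={m}
  n3 li=∅ lo=∅
  n4 li=∅ lo=∅
  n5 li={m} lo={m}

live-out(n1) = ["m"]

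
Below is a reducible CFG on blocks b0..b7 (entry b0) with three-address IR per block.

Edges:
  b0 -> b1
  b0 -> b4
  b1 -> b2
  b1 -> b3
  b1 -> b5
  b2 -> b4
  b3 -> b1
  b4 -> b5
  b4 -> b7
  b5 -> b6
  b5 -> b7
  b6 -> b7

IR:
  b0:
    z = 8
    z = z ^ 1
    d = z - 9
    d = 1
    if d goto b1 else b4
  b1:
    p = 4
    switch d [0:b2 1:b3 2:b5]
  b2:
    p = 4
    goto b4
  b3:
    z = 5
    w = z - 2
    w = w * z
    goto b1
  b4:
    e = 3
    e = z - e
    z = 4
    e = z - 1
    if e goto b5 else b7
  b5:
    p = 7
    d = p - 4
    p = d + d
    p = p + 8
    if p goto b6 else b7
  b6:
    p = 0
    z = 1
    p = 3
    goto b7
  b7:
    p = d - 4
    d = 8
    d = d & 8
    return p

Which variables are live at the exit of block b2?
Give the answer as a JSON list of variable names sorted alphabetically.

Answer: ["d", "z"]

Derivation:
Block summaries:
  b0: def={d,z} ue=∅
  b1: def={p} ue={d}
  b2: def={p} ue=∅
  b3: def={w,z} ue=∅
  b4: def={e,z} ue={z}
  b5: def={d,p} ue=∅
  b6: def={p,z} ue=∅
  b7: def={d,p} ue={d}

Liveness:
  live b0: ∅→{d,z}
  live b1: {d,z}→{d,z}
  live b2: {d,z}→{d,z}
  live b3: {d}→{d,z}
  live b4: {d,z}→{d}
  live b5: ∅→{d}
  live b6: {d}→{d}
  live b7: {d}→∅

live-out(b2) = ["d", "z"]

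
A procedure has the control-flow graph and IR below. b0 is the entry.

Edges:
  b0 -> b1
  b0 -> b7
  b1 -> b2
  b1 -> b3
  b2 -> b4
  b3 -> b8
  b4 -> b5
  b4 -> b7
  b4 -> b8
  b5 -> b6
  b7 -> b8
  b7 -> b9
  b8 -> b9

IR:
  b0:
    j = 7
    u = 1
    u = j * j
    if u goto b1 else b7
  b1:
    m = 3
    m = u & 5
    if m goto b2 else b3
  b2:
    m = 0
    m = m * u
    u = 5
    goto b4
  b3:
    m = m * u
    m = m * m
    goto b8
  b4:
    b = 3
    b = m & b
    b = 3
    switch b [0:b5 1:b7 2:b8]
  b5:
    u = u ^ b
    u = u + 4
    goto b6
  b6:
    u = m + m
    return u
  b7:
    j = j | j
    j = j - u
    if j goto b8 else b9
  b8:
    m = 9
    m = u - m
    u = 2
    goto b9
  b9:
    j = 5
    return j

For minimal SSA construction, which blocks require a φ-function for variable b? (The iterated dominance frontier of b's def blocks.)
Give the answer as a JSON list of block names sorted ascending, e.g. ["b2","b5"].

idom tree: b1←b0 b2←b1 b3←b1 b4←b2 b5←b4 b6←b5 b7←b0 b8←b0 b9←b0
Dom∩ at merges:
  b7: preds {b0,b4}: {b0} ∩ {b0,b1,b2,b4} = {b0}; idom=b0
  b8: preds {b3,b4,b7}: {b0,b1,b3} ∩ {b0,b1,b2,b4} ∩ {b0,b7} = {b0}; idom=b0
  b9: preds {b7,b8}: {b0,b7} ∩ {b0,b8} = {b0}; idom=b0

Frontier:
  b7←b0: walk · to b0
  b7←b4: walk b4→b2→b1 to b0
  b8←b3: walk b3→b1 to b0
  b8←b4: walk b4→b2→b1 to b0
  b8←b7: walk b7 to b0
  b9←b7: walk b7 to b0
  b9←b8: walk b8 to b0
  DF(b0)=∅
  DF(b1)={b7,b8}
  DF(b2)={b7,b8}
  DF(b3)={b8}
  DF(b4)={b7,b8}
  DF(b5)=∅
  DF(b6)=∅
  DF(b7)={b8,b9}
  DF(b8)={b9}
  DF(b9)=∅

φ for b: defs {b4}
  DF⁺ = {b7,b8,b9}

Answer: ["b7", "b8", "b9"]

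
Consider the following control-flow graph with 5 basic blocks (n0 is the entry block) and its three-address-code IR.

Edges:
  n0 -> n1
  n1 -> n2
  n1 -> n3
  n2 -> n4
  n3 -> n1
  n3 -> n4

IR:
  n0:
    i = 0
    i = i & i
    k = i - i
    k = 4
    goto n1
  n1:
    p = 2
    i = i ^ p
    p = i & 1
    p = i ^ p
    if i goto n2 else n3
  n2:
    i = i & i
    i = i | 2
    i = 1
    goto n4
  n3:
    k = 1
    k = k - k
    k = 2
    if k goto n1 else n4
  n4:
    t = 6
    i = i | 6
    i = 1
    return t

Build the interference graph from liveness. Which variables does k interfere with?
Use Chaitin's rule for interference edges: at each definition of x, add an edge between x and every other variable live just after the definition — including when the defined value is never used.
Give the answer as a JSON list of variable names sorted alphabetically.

Answer: ["i"]

Derivation:
def/use:
  n0: {i,k} / ∅
  n1: {i,p} / {i}
  n2: {i} / {i}
  n3: {k} / ∅
  n4: {i,t} / {i}

Liveness:
  n0: in=∅ out={i}
  n1: in={i} out={i}
  n2: in={i} out={i}
  n3: in={i} out={i}
  n4: in={i} out=∅

Interfere edges:
  i — {k,p,t}
  k — {i}
  p — {i}
  t — {i}

N(k) = ["i"]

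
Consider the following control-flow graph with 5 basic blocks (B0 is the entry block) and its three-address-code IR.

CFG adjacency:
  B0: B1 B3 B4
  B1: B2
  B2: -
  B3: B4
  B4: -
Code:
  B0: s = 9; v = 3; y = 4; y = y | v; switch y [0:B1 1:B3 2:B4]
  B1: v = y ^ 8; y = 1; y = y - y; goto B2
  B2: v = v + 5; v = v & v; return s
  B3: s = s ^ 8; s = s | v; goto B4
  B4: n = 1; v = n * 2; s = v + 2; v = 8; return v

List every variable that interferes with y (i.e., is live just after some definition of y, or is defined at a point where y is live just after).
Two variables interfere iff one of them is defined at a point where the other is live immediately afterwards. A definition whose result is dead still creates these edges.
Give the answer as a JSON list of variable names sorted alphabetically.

def/use:
  B0: def={s,v,y} ue=∅
  B1: def={v,y} ue={y}
  B2: def={v} ue={s,v}
  B3: def={s} ue={s,v}
  B4: def={n,s,v} ue=∅

Backward fixpoint:
  live B0: ∅→{s,v,y}
  live B1: {s,y}→{s,v}
  live B2: {s,v}→∅
  live B3: {s,v}→∅
  live B4: ∅→∅

Conflict graph:
  n — ∅
  s — {v,y}
  v — {s,y}
  y — {s,v}

N(y) = ["s", "v"]

Answer: ["s", "v"]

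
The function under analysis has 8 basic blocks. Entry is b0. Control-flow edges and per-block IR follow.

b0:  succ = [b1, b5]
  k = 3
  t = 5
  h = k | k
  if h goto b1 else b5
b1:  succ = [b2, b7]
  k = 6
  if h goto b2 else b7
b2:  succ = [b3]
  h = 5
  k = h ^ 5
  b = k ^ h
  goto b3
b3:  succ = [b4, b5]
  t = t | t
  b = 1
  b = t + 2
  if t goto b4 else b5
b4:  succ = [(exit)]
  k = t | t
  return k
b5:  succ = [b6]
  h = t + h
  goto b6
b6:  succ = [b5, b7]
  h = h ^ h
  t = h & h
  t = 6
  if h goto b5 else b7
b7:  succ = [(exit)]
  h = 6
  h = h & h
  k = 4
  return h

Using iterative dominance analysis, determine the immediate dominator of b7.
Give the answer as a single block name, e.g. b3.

Answer: b0

Derivation:
idom tree: b1←b0 b2←b1 b3←b2 b4←b3 b5←b0 b6←b5 b7←b0
Join-block Dom:
  b5: preds {b0,b3,b6}: {b0} ∩ {b0,b1,b2,b3} ∩ {b0,b5,b6} = {b0}; idom=b0
  b7: preds {b1,b6}: {b0,b1} ∩ {b0,b5,b6} = {b0}; idom=b0

idom(b7) = b0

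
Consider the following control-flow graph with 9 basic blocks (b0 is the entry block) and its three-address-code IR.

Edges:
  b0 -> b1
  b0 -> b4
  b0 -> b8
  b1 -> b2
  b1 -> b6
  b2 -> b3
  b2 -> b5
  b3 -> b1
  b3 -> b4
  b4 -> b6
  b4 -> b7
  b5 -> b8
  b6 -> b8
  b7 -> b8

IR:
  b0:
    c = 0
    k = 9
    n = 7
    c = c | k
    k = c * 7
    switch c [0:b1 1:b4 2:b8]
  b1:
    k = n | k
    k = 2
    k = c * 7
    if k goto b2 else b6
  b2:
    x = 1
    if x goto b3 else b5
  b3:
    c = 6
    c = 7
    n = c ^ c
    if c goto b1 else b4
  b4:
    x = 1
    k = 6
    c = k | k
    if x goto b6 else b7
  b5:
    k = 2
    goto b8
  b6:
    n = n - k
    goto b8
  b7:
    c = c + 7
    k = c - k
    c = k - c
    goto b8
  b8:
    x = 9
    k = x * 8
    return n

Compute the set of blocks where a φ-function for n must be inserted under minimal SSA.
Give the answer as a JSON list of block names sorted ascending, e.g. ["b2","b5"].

idom tree: b1←b0 b2←b1 b3←b2 b4←b0 b5←b2 b6←b0 b7←b4 b8←b0
Dom∩ at merges:
  b1: preds {b0,b3}: {b0} ∩ {b0,b1,b2,b3} = {b0}; idom=b0
  b4: preds {b0,b3}: {b0} ∩ {b0,b1,b2,b3} = {b0}; idom=b0
  b6: preds {b1,b4}: {b0,b1} ∩ {b0,b4} = {b0}; idom=b0
  b8: preds {b0,b5,b6,b7}: {b0} ∩ {b0,b1,b2,b5} ∩ {b0,b6} ∩ {b0,b4,b7} = {b0}; idom=b0

DF walk-up:
  b1←b0: walk · to b0
  b1←b3: walk b3→b2→b1 to b0
  b4←b0: walk · to b0
  b4←b3: walk b3→b2→b1 to b0
  b6←b1: walk b1 to b0
  b6←b4: walk b4 to b0
  b8←b0: walk · to b0
  b8←b5: walk b5→b2→b1 to b0
  b8←b6: walk b6 to b0
  b8←b7: walk b7→b4 to b0
  b0: DF=∅
  b1: DF={b1,b4,b6,b8}
  b2: DF={b1,b4,b8}
  b3: DF={b1,b4}
  b4: DF={b6,b8}
  b5: DF={b8}
  b6: DF={b8}
  b7: DF={b8}
  b8: DF=∅

φ for n: defs {b0,b3,b6}
  DF⁺ = {b1,b4,b6,b8}

Answer: ["b1", "b4", "b6", "b8"]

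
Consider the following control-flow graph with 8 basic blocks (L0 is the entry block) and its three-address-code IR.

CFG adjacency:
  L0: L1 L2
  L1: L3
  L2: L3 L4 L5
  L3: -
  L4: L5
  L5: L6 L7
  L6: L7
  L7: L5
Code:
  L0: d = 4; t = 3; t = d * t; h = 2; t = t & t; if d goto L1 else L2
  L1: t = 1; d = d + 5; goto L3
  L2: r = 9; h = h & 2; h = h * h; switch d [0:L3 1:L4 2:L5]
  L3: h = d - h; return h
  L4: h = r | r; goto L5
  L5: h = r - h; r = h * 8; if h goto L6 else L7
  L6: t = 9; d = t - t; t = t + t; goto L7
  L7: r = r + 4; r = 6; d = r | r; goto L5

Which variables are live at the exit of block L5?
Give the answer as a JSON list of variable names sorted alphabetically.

Block summaries:
  L0 def {d,h,t} use ∅
  L1 def {d,t} use {d}
  L2 def {h,r} use {d,h}
  L3 def {h} use {d,h}
  L4 def {h} use {r}
  L5 def {h,r} use {h,r}
  L6 def {d,t} use ∅
  L7 def {d,r} use {r}

Liveness:
  L0 li=∅ lo={d,h}
  L1 li={d,h} lo={d,h}
  L2 li={d,h} lo={d,h,r}
  L3 li={d,h} lo=∅
  L4 li={r} lo={h,r}
  L5 li={h,r} lo={h,r}
  L6 li={h,r} lo={h,r}
  L7 li={h,r} lo={h,r}

live-out(L5) = ["h", "r"]

Answer: ["h", "r"]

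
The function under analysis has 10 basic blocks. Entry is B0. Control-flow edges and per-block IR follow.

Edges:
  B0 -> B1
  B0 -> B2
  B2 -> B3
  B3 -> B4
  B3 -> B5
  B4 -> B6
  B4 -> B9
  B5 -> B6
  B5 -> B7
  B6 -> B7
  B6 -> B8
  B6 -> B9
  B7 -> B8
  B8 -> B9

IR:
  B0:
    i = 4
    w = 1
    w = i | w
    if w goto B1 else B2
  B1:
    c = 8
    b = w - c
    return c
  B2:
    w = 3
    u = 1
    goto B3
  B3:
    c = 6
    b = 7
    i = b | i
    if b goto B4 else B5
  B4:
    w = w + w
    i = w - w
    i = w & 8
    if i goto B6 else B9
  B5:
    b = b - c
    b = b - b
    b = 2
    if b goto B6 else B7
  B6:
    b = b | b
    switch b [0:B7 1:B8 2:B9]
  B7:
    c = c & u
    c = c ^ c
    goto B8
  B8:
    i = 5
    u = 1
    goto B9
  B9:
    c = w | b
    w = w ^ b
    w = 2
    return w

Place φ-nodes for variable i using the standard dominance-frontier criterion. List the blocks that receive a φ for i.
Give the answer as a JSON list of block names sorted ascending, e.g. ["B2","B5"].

idom tree: B1←B0 B2←B0 B3←B2 B4←B3 B5←B3 B6←B3 B7←B3 B8←B3 B9←B3
Dom∩ at merges:
  B6: preds {B4,B5}: {B0,B2,B3,B4} ∩ {B0,B2,B3,B5} = {B0,B2,B3}; idom=B3
  B7: preds {B5,B6}: {B0,B2,B3,B5} ∩ {B0,B2,B3,B6} = {B0,B2,B3}; idom=B3
  B8: preds {B6,B7}: {B0,B2,B3,B6} ∩ {B0,B2,B3,B7} = {B0,B2,B3}; idom=B3
  B9: preds {B4,B6,B8}: {B0,B2,B3,B4} ∩ {B0,B2,B3,B6} ∩ {B0,B2,B3,B8} = {B0,B2,B3}; idom=B3

Frontier:
  B6←B4: walk B4 to B3
  B6←B5: walk B5 to B3
  B7←B5: walk B5 to B3
  B7←B6: walk B6 to B3
  B8←B6: walk B6 to B3
  B8←B7: walk B7 to B3
  B9←B4: walk B4 to B3
  B9←B6: walk B6 to B3
  B9←B8: walk B8 to B3
  B0 → ∅
  B1 → ∅
  B2 → ∅
  B3 → ∅
  B4 → {B6,B9}
  B5 → {B6,B7}
  B6 → {B7,B8,B9}
  B7 → {B8}
  B8 → {B9}
  B9 → ∅

φ for i: defs {B0,B3,B4,B8}
  DF⁺ = {B6,B7,B8,B9}

Answer: ["B6", "B7", "B8", "B9"]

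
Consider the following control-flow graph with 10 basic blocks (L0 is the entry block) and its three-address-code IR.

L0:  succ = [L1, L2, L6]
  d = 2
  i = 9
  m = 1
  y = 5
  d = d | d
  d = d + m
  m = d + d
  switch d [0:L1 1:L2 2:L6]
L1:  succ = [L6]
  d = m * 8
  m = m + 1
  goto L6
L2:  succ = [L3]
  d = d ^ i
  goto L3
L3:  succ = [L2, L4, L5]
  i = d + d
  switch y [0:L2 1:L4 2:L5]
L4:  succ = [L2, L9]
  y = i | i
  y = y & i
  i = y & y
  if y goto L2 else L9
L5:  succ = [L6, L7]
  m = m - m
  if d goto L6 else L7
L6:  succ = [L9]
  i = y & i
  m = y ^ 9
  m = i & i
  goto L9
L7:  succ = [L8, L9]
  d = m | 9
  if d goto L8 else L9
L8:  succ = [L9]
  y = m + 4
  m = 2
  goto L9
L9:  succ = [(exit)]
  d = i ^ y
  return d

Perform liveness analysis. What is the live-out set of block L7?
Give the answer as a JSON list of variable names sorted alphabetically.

Answer: ["i", "m", "y"]

Analysis:
def/use:
  L0 def {d,i,m,y} use ∅
  L1 def {d,m} use {m}
  L2 def {d} use {d,i}
  L3 def {i} use {d,y}
  L4 def {i,y} use {i}
  L5 def {m} use {d,m}
  L6 def {i,m} use {i,y}
  L7 def {d} use {m}
  L8 def {m,y} use {m}
  L9 def {d} use {i,y}

Live sets:
  L0 li=∅ lo={d,i,m,y}
  L1 li={i,m,y} lo={i,y}
  L2 li={d,i,m,y} lo={d,m,y}
  L3 li={d,m,y} lo={d,i,m,y}
  L4 li={d,i,m} lo={d,i,m,y}
  L5 li={d,i,m,y} lo={i,m,y}
  L6 li={i,y} lo={i,y}
  L7 li={i,m,y} lo={i,m,y}
  L8 li={i,m} lo={i,y}
  L9 li={i,y} lo=∅

live-out(L7) = ["i", "m", "y"]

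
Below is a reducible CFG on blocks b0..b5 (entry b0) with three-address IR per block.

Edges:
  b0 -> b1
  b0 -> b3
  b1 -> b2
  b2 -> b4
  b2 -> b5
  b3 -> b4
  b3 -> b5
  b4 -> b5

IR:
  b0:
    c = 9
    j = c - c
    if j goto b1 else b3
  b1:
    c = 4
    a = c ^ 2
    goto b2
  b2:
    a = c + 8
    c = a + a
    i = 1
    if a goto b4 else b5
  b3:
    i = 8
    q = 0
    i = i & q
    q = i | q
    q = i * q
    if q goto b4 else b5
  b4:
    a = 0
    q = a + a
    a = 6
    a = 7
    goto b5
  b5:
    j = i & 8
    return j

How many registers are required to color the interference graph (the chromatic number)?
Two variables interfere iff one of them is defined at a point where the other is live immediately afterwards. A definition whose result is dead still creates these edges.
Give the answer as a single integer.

Answer: 2

Working:
def/use:
  b0 def {c,j} use ∅
  b1 def {a,c} use ∅
  b2 def {a,c,i} use {c}
  b3 def {i,q} use ∅
  b4 def {a,q} use ∅
  b5 def {j} use {i}

Live sets:
  b0 li=∅ lo=∅
  b1 li=∅ lo={c}
  b2 li={c} lo={i}
  b3 li=∅ lo={i}
  b4 li={i} lo={i}
  b5 li={i} lo=∅

Conflict graph:
  a: {c,i}
  c: {a}
  i: {a,q}
  j: ∅
  q: {i}

Chromatic number:
  {a,c} pairwise interfere (2-clique) ⇒ χ ≥ 2
  2-colouring: c0={a,j,q}  c1={c,i}
  χ = 2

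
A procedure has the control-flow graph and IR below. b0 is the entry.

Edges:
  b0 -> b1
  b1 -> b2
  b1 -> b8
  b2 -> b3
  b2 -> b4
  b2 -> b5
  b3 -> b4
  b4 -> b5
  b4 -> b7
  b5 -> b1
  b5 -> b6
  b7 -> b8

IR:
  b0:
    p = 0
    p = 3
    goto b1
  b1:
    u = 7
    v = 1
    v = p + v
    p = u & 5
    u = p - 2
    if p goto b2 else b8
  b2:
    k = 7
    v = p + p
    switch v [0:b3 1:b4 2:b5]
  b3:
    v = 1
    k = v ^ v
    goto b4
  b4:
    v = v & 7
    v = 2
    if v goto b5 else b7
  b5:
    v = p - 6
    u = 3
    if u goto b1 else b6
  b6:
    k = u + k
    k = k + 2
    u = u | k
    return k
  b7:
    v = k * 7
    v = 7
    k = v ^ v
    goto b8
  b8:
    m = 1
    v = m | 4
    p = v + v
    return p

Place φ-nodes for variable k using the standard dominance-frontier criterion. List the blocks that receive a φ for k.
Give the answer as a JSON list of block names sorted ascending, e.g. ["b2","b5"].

idom tree: b1←b0 b2←b1 b3←b2 b4←b2 b5←b2 b6←b5 b7←b4 b8←b1
Join-block Dom:
  b1: preds {b0,b5}: {b0} ∩ {b0,b1,b2,b5} = {b0}; idom=b0
  b4: preds {b2,b3}: {b0,b1,b2} ∩ {b0,b1,b2,b3} = {b0,b1,b2}; idom=b2
  b5: preds {b2,b4}: {b0,b1,b2} ∩ {b0,b1,b2,b4} = {b0,b1,b2}; idom=b2
  b8: preds {b1,b7}: {b0,b1} ∩ {b0,b1,b2,b4,b7} = {b0,b1}; idom=b1

DF walk-up:
  b1←b0: walk · to b0
  b1←b5: walk b5→b2→b1 to b0
  b4←b2: walk · to b2
  b4←b3: walk b3 to b2
  b5←b2: walk · to b2
  b5←b4: walk b4 to b2
  b8←b1: walk · to b1
  b8←b7: walk b7→b4→b2 to b1
  DF(b0)=∅
  DF(b1)={b1}
  DF(b2)={b1,b8}
  DF(b3)={b4}
  DF(b4)={b5,b8}
  DF(b5)={b1}
  DF(b6)=∅
  DF(b7)={b8}
  DF(b8)=∅

φ for k: defs {b2,b3,b6,b7}
  DF⁺ = {b1,b4,b5,b8}

Answer: ["b1", "b4", "b5", "b8"]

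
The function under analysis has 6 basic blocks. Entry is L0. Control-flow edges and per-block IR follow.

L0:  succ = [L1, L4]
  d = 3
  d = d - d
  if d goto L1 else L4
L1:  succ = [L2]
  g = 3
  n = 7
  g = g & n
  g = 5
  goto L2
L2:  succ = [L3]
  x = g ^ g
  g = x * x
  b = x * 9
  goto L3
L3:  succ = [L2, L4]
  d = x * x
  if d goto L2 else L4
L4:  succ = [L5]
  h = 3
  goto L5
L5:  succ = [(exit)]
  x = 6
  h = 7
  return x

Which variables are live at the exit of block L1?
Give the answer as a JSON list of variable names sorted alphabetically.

Answer: ["g"]

Analysis:
def/use:
  L0: {d} / ∅
  L1: {g,n} / ∅
  L2: {b,g,x} / {g}
  L3: {d} / {x}
  L4: {h} / ∅
  L5: {h,x} / ∅

Live sets:
  L0: in=∅ out=∅
  L1: in=∅ out={g}
  L2: in={g} out={g,x}
  L3: in={g,x} out={g}
  L4: in=∅ out=∅
  L5: in=∅ out=∅

live-out(L1) = ["g"]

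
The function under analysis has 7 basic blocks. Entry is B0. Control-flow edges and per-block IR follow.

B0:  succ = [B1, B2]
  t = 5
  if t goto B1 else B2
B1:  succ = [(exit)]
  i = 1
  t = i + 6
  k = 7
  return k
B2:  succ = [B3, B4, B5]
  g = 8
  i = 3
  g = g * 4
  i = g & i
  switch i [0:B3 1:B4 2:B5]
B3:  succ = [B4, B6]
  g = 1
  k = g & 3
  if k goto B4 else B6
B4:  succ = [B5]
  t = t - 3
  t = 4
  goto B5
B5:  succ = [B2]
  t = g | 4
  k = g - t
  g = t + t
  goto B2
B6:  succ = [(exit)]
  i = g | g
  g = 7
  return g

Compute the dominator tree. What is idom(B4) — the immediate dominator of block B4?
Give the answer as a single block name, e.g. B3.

Answer: B2

Derivation:
idom tree: B1←B0 B2←B0 B3←B2 B4←B2 B5←B2 B6←B3
Dom at joins:
  B2: preds {B0,B5}: {B0} ∩ {B0,B2,B5} = {B0}; idom=B0
  B4: preds {B2,B3}: {B0,B2} ∩ {B0,B2,B3} = {B0,B2}; idom=B2
  B5: preds {B2,B4}: {B0,B2} ∩ {B0,B2,B4} = {B0,B2}; idom=B2

idom(B4) = B2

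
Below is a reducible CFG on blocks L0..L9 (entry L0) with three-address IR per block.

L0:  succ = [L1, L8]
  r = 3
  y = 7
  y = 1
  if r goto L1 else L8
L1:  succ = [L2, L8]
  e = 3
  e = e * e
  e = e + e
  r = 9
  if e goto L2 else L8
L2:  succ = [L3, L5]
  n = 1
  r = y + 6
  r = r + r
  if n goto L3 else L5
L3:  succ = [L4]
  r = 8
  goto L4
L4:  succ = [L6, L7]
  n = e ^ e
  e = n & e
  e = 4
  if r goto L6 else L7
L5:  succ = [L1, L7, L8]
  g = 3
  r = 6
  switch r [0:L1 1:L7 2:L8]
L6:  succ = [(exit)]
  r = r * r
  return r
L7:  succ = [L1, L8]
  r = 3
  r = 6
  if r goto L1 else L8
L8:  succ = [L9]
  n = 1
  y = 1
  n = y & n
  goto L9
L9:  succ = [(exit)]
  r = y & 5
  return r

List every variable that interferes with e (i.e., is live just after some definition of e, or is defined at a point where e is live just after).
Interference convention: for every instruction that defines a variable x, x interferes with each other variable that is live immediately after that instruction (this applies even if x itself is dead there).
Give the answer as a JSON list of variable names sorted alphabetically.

Answer: ["n", "r", "y"]

Derivation:
Per-block:
  L0: def={r,y} ue=∅
  L1: def={e,r} ue=∅
  L2: def={n,r} ue={y}
  L3: def={r} ue=∅
  L4: def={e,n} ue={e,r}
  L5: def={g,r} ue=∅
  L6: def={r} ue={r}
  L7: def={r} ue=∅
  L8: def={n,y} ue=∅
  L9: def={r} ue={y}

Liveness:
  L0: in=∅ out={y}
  L1: in={y} out={e,y}
  L2: in={e,y} out={e,y}
  L3: in={e,y} out={e,r,y}
  L4: in={e,r,y} out={r,y}
  L5: in={y} out={y}
  L6: in={r} out=∅
  L7: in={y} out={y}
  L8: in=∅ out={y}
  L9: in={y} out=∅

Conflict graph:
  e↔{n,r,y}
  g↔{y}
  n↔{e,r,y}
  r↔{e,n,y}
  y↔{e,g,n,r}

N(e) = ["n", "r", "y"]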